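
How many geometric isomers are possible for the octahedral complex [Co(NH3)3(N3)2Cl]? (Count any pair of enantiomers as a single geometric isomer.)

In an octahedral complex each vertex has one trans partner and four cis neighbours.
Working through the distinct placements yields 3 geometric isomers: NH3 mer, N3 cis; NH3 mer, N3 trans; NH3 fac, N3 cis.

3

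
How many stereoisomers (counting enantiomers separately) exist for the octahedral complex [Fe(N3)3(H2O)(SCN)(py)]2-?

5

The six octahedral sites form three mutually perpendicular trans pairs.
There are 4 geometric isomers: N3 mer (3 arrangements); N3 fac (chiral).
One of these lacks any improper symmetry element and so occurs as an enantiomeric pair, giving 4 + 1 = 5 stereoisomers in total.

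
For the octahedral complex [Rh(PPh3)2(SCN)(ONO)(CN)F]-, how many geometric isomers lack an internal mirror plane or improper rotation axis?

6

An octahedron has six vertices in three trans pairs; every non-trans pair is cis.
Placing the ligands in turn and identifying arrangements related by rotation or reflection leaves 9 distinct geometric isomers.
Of these, 6 lack any improper symmetry element and so occur as enantiomeric pairs, giving 9 + 6 = 15 stereoisomers in total.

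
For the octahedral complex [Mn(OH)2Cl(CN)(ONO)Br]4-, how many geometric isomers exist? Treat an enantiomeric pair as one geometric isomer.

9

An octahedron has six vertices in three trans pairs; every non-trans pair is cis.
Exhaustive case analysis gives 9 geometric isomers.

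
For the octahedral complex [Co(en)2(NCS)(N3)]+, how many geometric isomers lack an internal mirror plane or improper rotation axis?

1

The six octahedral sites form three mutually perpendicular trans pairs.
Each en is bidentate and must span two cis positions.
Working through the distinct placements yields 2 geometric isomers: NCS and N3 mutually trans; NCS and N3 mutually cis (chiral).
One of these lacks any improper symmetry element and so occurs as an enantiomeric pair, giving 2 + 1 = 3 stereoisomers in total.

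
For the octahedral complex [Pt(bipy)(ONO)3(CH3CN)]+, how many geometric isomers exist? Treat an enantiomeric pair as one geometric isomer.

An octahedron has six vertices in three trans pairs; every non-trans pair is cis.
Each bipy is bidentate and must span two cis positions.
Systematic placement gives 2 geometric isomers: ONO fac; ONO mer.

2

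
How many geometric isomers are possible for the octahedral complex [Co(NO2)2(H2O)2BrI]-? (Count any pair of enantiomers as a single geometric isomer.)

6

Working through the distinct placements yields 6 geometric isomers: NO2 trans, H2O cis; NO2 cis, H2O cis (3 arrangements, 2 chiral); NO2 trans, H2O trans; NO2 cis, H2O trans.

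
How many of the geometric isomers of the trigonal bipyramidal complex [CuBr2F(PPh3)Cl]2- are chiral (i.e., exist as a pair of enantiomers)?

3

Exhaustive case analysis gives 7 geometric isomers.
Of these, 3 lack any improper symmetry element and so occur as enantiomeric pairs, giving 7 + 3 = 10 stereoisomers in total.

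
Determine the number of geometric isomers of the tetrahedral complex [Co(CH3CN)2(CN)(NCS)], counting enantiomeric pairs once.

Only one geometric arrangement is possible.

1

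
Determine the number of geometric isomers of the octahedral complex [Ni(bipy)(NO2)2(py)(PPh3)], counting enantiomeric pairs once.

The six octahedral sites form three mutually perpendicular trans pairs.
Each bipy is bidentate and must span two cis positions.
Working through the distinct placements yields 4 geometric isomers: NO2 trans; NO2 cis (3 arrangements, 2 chiral).

4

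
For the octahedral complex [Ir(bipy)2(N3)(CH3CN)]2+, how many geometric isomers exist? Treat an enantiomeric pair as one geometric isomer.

2

Each bipy is bidentate and must span two cis positions.
The distinct arrangements are (2 in all): N3 and CH3CN mutually trans; N3 and CH3CN mutually cis (chiral).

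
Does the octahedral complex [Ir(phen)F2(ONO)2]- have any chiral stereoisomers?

yes

Each phen is bidentate and must span two cis positions.
Systematic placement gives 3 geometric isomers: F trans, ONO cis; F cis, ONO cis (chiral); F cis, ONO trans.
One of these lacks any improper symmetry element and so occurs as an enantiomeric pair, giving 3 + 1 = 4 stereoisomers in total.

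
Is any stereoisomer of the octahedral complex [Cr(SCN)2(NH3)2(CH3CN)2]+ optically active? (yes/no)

yes

The six octahedral sites form three mutually perpendicular trans pairs.
There are 5 geometric isomers: SCN trans, NH3 trans, CH3CN trans; SCN cis, NH3 cis, CH3CN trans; SCN trans, NH3 cis, CH3CN cis; SCN cis, NH3 cis, CH3CN cis (chiral); SCN cis, NH3 trans, CH3CN cis.
One of these lacks any improper symmetry element and so occurs as an enantiomeric pair, giving 5 + 1 = 6 stereoisomers in total.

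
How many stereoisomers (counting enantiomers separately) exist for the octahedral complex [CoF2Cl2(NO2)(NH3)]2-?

The six octahedral sites form three mutually perpendicular trans pairs.
There are 6 geometric isomers: F trans, Cl trans; F cis, Cl trans; F cis, Cl cis (3 arrangements, 2 chiral); F trans, Cl cis.
Of these, 2 lack any improper symmetry element and so occur as enantiomeric pairs, giving 6 + 2 = 8 stereoisomers in total.

8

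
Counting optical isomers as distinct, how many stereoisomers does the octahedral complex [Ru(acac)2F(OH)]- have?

Each acac is bidentate and must span two cis positions.
Working through the distinct placements yields 2 geometric isomers: F and OH mutually trans; F and OH mutually cis (chiral).
One of these lacks any improper symmetry element and so occurs as an enantiomeric pair, giving 2 + 1 = 3 stereoisomers in total.

3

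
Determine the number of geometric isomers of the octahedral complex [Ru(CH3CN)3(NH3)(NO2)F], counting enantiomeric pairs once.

4

An octahedron has six vertices in three trans pairs; every non-trans pair is cis.
There are 4 geometric isomers: CH3CN mer (3 arrangements); CH3CN fac (chiral).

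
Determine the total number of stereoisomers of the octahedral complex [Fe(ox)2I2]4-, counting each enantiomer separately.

3

The six octahedral sites form three mutually perpendicular trans pairs.
Each ox is bidentate and must span two cis positions.
The distinct arrangements are (2 in all): I trans; I cis (chiral).
One of these lacks any improper symmetry element and so occurs as an enantiomeric pair, giving 2 + 1 = 3 stereoisomers in total.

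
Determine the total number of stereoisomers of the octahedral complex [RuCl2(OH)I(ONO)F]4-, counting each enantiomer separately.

15

The six octahedral sites form three mutually perpendicular trans pairs.
Placing the ligands in turn and identifying arrangements related by rotation or reflection leaves 9 distinct geometric isomers.
Of these, 6 lack any improper symmetry element and so occur as enantiomeric pairs, giving 9 + 6 = 15 stereoisomers in total.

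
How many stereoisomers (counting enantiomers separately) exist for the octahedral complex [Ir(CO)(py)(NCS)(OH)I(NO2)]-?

30

An octahedron has six vertices in three trans pairs; every non-trans pair is cis.
Placing the ligands in turn and identifying arrangements related by rotation or reflection leaves 15 distinct geometric isomers.
Of these, 15 lack any improper symmetry element and so occur as enantiomeric pairs, giving 15 + 15 = 30 stereoisomers in total.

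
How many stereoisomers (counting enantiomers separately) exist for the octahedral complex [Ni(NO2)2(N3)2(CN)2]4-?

6

The distinct arrangements are (5 in all): NO2 trans, N3 trans, CN trans; NO2 cis, N3 cis, CN trans; NO2 trans, N3 cis, CN cis; NO2 cis, N3 cis, CN cis (chiral); NO2 cis, N3 trans, CN cis.
One of these lacks any improper symmetry element and so occurs as an enantiomeric pair, giving 5 + 1 = 6 stereoisomers in total.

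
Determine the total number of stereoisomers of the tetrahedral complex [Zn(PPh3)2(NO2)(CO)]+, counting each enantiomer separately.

Only one geometric arrangement is possible.

1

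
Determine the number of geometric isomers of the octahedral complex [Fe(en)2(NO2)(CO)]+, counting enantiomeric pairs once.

2

An octahedron has six vertices in three trans pairs; every non-trans pair is cis.
Each en is bidentate and must span two cis positions.
Systematic placement gives 2 geometric isomers: NO2 and CO mutually trans; NO2 and CO mutually cis (chiral).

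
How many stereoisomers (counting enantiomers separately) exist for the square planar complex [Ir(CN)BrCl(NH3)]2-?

3

In a square planar complex each vertex has one trans partner and two cis neighbours.
Systematic placement gives 3 geometric isomers: (Br/Cl trans, CN/NH3 trans); (Br/NH3 trans, CN/Cl trans); (Br/CN trans, Cl/NH3 trans).
Each arrangement has an internal mirror plane or centre of symmetry, so none is chiral.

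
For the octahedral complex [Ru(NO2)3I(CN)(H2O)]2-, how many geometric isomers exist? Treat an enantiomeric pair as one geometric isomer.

In an octahedral complex each vertex has one trans partner and four cis neighbours.
The distinct arrangements are (4 in all): NO2 mer (3 arrangements); NO2 fac (chiral).

4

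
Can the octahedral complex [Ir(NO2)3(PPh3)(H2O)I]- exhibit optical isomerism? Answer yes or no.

yes

The distinct arrangements are (4 in all): NO2 mer (3 arrangements); NO2 fac (chiral).
One of these lacks any improper symmetry element and so occurs as an enantiomeric pair, giving 4 + 1 = 5 stereoisomers in total.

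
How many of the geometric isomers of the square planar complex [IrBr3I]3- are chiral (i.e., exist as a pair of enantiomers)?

In a square planar complex each vertex has one trans partner and two cis neighbours.
Only one geometric arrangement is possible.

0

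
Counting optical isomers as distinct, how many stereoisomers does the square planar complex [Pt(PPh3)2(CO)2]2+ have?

The distinct arrangements are (2 in all): PPh3 cis; PPh3 trans.
Each arrangement has an internal mirror plane or centre of symmetry, so none is chiral.

2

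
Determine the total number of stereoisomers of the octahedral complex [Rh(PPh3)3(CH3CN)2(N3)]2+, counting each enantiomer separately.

3

An octahedron has six vertices in three trans pairs; every non-trans pair is cis.
There are 3 geometric isomers: PPh3 mer, CH3CN trans; PPh3 mer, CH3CN cis; PPh3 fac, CH3CN cis.
Each arrangement has an internal mirror plane or centre of symmetry, so none is chiral.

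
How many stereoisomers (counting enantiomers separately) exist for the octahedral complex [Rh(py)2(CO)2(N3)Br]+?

The distinct arrangements are (6 in all): py trans, CO cis; py cis, CO cis (3 arrangements, 2 chiral); py trans, CO trans; py cis, CO trans.
Of these, 2 lack any improper symmetry element and so occur as enantiomeric pairs, giving 6 + 2 = 8 stereoisomers in total.

8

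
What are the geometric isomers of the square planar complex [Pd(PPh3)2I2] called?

cis and trans

Working through the distinct placements yields 2 geometric isomers: PPh3 cis; PPh3 trans.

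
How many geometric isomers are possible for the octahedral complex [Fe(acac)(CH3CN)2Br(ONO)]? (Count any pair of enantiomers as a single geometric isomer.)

4

An octahedron has six vertices in three trans pairs; every non-trans pair is cis.
Each acac is bidentate and must span two cis positions.
Systematic placement gives 4 geometric isomers: CH3CN cis (3 arrangements, 2 chiral); CH3CN trans.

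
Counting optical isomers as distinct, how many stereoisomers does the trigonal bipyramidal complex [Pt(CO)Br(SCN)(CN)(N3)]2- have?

20

In a trigonal bipyramid the two axial positions differ from the three equatorial ones.
Placing the ligands in turn and identifying arrangements related by rotation or reflection leaves 10 distinct geometric isomers.
Of these, 10 lack any improper symmetry element and so occur as enantiomeric pairs, giving 10 + 10 = 20 stereoisomers in total.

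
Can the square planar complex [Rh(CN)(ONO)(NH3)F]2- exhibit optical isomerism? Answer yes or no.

no

A square has two trans pairs of vertices; adjacent vertices are cis.
Working through the distinct placements yields 3 geometric isomers: (CN/NH3 trans, F/ONO trans); (CN/ONO trans, F/NH3 trans); (CN/F trans, NH3/ONO trans).
Each arrangement has an internal mirror plane or centre of symmetry, so none is chiral.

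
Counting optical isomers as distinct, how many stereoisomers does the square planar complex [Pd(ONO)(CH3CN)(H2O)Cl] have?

3

There are 3 geometric isomers: (CH3CN/H2O trans, Cl/ONO trans); (CH3CN/ONO trans, Cl/H2O trans); (CH3CN/Cl trans, H2O/ONO trans).
Each arrangement has an internal mirror plane or centre of symmetry, so none is chiral.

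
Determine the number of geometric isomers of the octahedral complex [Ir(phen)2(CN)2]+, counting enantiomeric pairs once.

2

The six octahedral sites form three mutually perpendicular trans pairs.
Each phen is bidentate and must span two cis positions.
Systematic placement gives 2 geometric isomers: CN trans; CN cis (chiral).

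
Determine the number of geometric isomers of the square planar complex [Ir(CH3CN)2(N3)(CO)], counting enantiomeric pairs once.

A square has two trans pairs of vertices; adjacent vertices are cis.
Working through the distinct placements yields 2 geometric isomers: CH3CN cis; CH3CN trans.

2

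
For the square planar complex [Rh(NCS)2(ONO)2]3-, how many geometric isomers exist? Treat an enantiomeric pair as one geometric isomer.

2

There are 2 geometric isomers: NCS cis; NCS trans.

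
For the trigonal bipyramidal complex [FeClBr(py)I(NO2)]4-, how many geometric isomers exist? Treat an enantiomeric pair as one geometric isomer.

10

A trigonal bipyramid has two axial and three equatorial sites, which are chemically inequivalent.
Placing the ligands in turn and identifying arrangements related by rotation or reflection leaves 10 distinct geometric isomers.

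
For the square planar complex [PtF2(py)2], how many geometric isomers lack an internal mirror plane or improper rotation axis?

The distinct arrangements are (2 in all): F cis; F trans.
Each arrangement has an internal mirror plane or centre of symmetry, so none is chiral.

0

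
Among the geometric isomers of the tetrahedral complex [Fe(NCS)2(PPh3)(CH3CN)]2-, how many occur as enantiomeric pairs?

0

Only one geometric arrangement is possible.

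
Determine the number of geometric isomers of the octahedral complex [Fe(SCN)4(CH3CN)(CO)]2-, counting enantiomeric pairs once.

In an octahedral complex each vertex has one trans partner and four cis neighbours.
Working through the distinct placements yields 2 geometric isomers: CH3CN and CO mutually trans; CH3CN and CO mutually cis.

2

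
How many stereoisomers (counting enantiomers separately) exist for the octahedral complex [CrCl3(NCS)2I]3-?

The six octahedral sites form three mutually perpendicular trans pairs.
There are 3 geometric isomers: Cl mer, NCS trans; Cl mer, NCS cis; Cl fac, NCS cis.
Each arrangement has an internal mirror plane or centre of symmetry, so none is chiral.

3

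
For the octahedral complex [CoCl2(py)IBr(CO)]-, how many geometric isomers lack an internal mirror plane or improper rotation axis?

6

The six octahedral sites form three mutually perpendicular trans pairs.
Systematic enumeration (placing each ligand type in turn and discarding arrangements equivalent by rotation or reflection) gives 9 geometric isomers.
Of these, 6 lack any improper symmetry element and so occur as enantiomeric pairs, giving 9 + 6 = 15 stereoisomers in total.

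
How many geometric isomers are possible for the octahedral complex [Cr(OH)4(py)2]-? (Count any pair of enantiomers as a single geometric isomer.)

2

An octahedron has six vertices in three trans pairs; every non-trans pair is cis.
The distinct arrangements are (2 in all): py trans; py cis.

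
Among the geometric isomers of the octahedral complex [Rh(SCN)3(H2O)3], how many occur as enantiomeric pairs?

Systematic placement gives 2 geometric isomers: SCN mer; SCN fac.
Each arrangement has an internal mirror plane or centre of symmetry, so none is chiral.

0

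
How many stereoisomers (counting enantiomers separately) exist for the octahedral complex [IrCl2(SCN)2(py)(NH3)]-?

8

Systematic placement gives 6 geometric isomers: Cl trans, SCN cis; Cl trans, SCN trans; Cl cis, SCN cis (3 arrangements, 2 chiral); Cl cis, SCN trans.
Of these, 2 lack any improper symmetry element and so occur as enantiomeric pairs, giving 6 + 2 = 8 stereoisomers in total.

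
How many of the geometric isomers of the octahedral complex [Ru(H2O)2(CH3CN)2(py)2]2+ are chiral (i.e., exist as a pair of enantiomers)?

The six octahedral sites form three mutually perpendicular trans pairs.
Working through the distinct placements yields 5 geometric isomers: H2O trans, CH3CN trans, py trans; H2O cis, CH3CN trans, py cis; H2O cis, CH3CN cis, py trans; H2O cis, CH3CN cis, py cis (chiral); H2O trans, CH3CN cis, py cis.
One of these lacks any improper symmetry element and so occurs as an enantiomeric pair, giving 5 + 1 = 6 stereoisomers in total.

1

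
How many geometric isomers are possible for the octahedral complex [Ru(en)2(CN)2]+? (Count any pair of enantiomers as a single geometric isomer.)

An octahedron has six vertices in three trans pairs; every non-trans pair is cis.
Each en is bidentate and must span two cis positions.
There are 2 geometric isomers: CN trans; CN cis (chiral).

2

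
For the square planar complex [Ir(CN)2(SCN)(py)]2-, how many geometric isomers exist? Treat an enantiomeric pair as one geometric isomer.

2

A square has two trans pairs of vertices; adjacent vertices are cis.
There are 2 geometric isomers: CN cis; CN trans.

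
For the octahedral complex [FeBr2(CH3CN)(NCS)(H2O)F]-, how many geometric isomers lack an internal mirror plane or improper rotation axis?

The six octahedral sites form three mutually perpendicular trans pairs.
Exhaustive case analysis gives 9 geometric isomers.
Of these, 6 lack any improper symmetry element and so occur as enantiomeric pairs, giving 9 + 6 = 15 stereoisomers in total.

6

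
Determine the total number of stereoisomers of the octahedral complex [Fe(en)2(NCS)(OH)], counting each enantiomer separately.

An octahedron has six vertices in three trans pairs; every non-trans pair is cis.
Each en is bidentate and must span two cis positions.
The distinct arrangements are (2 in all): NCS and OH mutually trans; NCS and OH mutually cis (chiral).
One of these lacks any improper symmetry element and so occurs as an enantiomeric pair, giving 2 + 1 = 3 stereoisomers in total.

3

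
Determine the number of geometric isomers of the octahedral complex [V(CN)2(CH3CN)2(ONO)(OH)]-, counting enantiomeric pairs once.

6

In an octahedral complex each vertex has one trans partner and four cis neighbours.
Systematic placement gives 6 geometric isomers: CN trans, CH3CN trans; CN cis, CH3CN trans; CN cis, CH3CN cis (3 arrangements, 2 chiral); CN trans, CH3CN cis.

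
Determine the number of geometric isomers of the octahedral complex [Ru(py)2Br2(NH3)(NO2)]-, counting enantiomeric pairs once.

6

The six octahedral sites form three mutually perpendicular trans pairs.
The distinct arrangements are (6 in all): py trans, Br trans; py cis, Br trans; py trans, Br cis; py cis, Br cis (3 arrangements, 2 chiral).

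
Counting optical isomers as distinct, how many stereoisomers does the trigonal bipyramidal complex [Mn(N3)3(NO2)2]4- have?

3

A trigonal bipyramid has two axial and three equatorial sites, which are chemically inequivalent.
There are 3 geometric isomers: NO2 both equatorial; NO2 one axial, one equatorial; NO2 both axial.
Each arrangement has an internal mirror plane or centre of symmetry, so none is chiral.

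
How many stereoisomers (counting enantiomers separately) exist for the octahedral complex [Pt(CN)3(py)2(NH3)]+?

3

An octahedron has six vertices in three trans pairs; every non-trans pair is cis.
The distinct arrangements are (3 in all): CN mer, py trans; CN mer, py cis; CN fac, py cis.
Each arrangement has an internal mirror plane or centre of symmetry, so none is chiral.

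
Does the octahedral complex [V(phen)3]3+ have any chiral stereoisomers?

Each phen is bidentate and must span two cis positions.
Only one geometric arrangement is possible; it has no improper symmetry element, so it exists as a pair of enantiomers (2 stereoisomers).

yes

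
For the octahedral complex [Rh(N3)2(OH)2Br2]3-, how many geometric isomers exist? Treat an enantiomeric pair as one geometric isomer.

Working through the distinct placements yields 5 geometric isomers: N3 trans, OH trans, Br trans; N3 cis, OH cis, Br trans; N3 cis, OH trans, Br cis; N3 cis, OH cis, Br cis (chiral); N3 trans, OH cis, Br cis.

5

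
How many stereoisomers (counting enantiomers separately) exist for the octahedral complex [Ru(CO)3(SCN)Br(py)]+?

The six octahedral sites form three mutually perpendicular trans pairs.
The distinct arrangements are (4 in all): CO mer (3 arrangements); CO fac (chiral).
One of these lacks any improper symmetry element and so occurs as an enantiomeric pair, giving 4 + 1 = 5 stereoisomers in total.

5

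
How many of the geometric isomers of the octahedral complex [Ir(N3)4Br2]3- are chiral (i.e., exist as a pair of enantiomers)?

0

The six octahedral sites form three mutually perpendicular trans pairs.
The distinct arrangements are (2 in all): Br trans; Br cis.
Each arrangement has an internal mirror plane or centre of symmetry, so none is chiral.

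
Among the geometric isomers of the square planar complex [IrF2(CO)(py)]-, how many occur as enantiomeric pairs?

0

A square has two trans pairs of vertices; adjacent vertices are cis.
There are 2 geometric isomers: F cis; F trans.
Each arrangement has an internal mirror plane or centre of symmetry, so none is chiral.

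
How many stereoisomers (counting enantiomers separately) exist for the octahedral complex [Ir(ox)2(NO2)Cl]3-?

3

The six octahedral sites form three mutually perpendicular trans pairs.
Each ox is bidentate and must span two cis positions.
There are 2 geometric isomers: NO2 and Cl mutually trans; NO2 and Cl mutually cis (chiral).
One of these lacks any improper symmetry element and so occurs as an enantiomeric pair, giving 2 + 1 = 3 stereoisomers in total.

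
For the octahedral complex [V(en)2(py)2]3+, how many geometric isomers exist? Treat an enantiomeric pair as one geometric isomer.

2

The six octahedral sites form three mutually perpendicular trans pairs.
Each en is bidentate and must span two cis positions.
The distinct arrangements are (2 in all): py trans; py cis (chiral).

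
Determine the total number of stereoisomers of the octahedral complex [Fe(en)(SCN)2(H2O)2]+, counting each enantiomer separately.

An octahedron has six vertices in three trans pairs; every non-trans pair is cis.
Each en is bidentate and must span two cis positions.
Working through the distinct placements yields 3 geometric isomers: SCN cis, H2O trans; SCN cis, H2O cis (chiral); SCN trans, H2O cis.
One of these lacks any improper symmetry element and so occurs as an enantiomeric pair, giving 3 + 1 = 4 stereoisomers in total.

4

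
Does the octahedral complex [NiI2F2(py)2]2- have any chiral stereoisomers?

An octahedron has six vertices in three trans pairs; every non-trans pair is cis.
The distinct arrangements are (5 in all): I trans, F trans, py trans; I cis, F trans, py cis; I cis, F cis, py trans; I cis, F cis, py cis (chiral); I trans, F cis, py cis.
One of these lacks any improper symmetry element and so occurs as an enantiomeric pair, giving 5 + 1 = 6 stereoisomers in total.

yes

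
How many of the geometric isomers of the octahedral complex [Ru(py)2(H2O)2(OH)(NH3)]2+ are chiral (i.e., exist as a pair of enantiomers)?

An octahedron has six vertices in three trans pairs; every non-trans pair is cis.
The distinct arrangements are (6 in all): py trans, H2O trans; py cis, H2O trans; py trans, H2O cis; py cis, H2O cis (3 arrangements, 2 chiral).
Of these, 2 lack any improper symmetry element and so occur as enantiomeric pairs, giving 6 + 2 = 8 stereoisomers in total.

2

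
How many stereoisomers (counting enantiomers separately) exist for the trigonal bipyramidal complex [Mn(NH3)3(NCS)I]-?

In a trigonal bipyramid the two axial positions differ from the three equatorial ones.
The distinct arrangements are (4 in all): NCS axial, I axial; NCS equatorial, I axial; NCS axial, I equatorial; NCS equatorial, I equatorial.
Each arrangement has an internal mirror plane or centre of symmetry, so none is chiral.

4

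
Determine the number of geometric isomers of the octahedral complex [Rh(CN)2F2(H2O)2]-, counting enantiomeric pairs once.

An octahedron has six vertices in three trans pairs; every non-trans pair is cis.
The distinct arrangements are (5 in all): CN trans, F trans, H2O trans; CN trans, F cis, H2O cis; CN cis, F cis, H2O trans; CN cis, F cis, H2O cis (chiral); CN cis, F trans, H2O cis.

5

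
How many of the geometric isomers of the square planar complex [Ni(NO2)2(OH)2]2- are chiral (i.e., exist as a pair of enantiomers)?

In a square planar complex each vertex has one trans partner and two cis neighbours.
Working through the distinct placements yields 2 geometric isomers: NO2 cis; NO2 trans.
Each arrangement has an internal mirror plane or centre of symmetry, so none is chiral.

0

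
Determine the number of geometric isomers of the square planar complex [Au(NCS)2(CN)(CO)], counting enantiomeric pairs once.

A square has two trans pairs of vertices; adjacent vertices are cis.
There are 2 geometric isomers: NCS cis; NCS trans.

2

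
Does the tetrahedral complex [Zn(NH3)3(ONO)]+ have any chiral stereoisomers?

In a tetrahedral complex all four positions are equivalent and every pair of ligands is adjacent — there is no cis/trans distinction.
Only one geometric arrangement is possible.

no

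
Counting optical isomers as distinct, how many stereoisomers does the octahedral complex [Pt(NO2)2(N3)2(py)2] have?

There are 5 geometric isomers: NO2 trans, N3 trans, py trans; NO2 cis, N3 trans, py cis; NO2 cis, N3 cis, py trans; NO2 cis, N3 cis, py cis (chiral); NO2 trans, N3 cis, py cis.
One of these lacks any improper symmetry element and so occurs as an enantiomeric pair, giving 5 + 1 = 6 stereoisomers in total.

6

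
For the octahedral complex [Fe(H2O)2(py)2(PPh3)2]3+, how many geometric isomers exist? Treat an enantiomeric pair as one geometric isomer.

5

There are 5 geometric isomers: H2O trans, py trans, PPh3 trans; H2O trans, py cis, PPh3 cis; H2O cis, py trans, PPh3 cis; H2O cis, py cis, PPh3 cis (chiral); H2O cis, py cis, PPh3 trans.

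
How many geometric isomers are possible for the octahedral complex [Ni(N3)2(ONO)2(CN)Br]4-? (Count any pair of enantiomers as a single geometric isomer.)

6

An octahedron has six vertices in three trans pairs; every non-trans pair is cis.
Systematic placement gives 6 geometric isomers: N3 trans, ONO trans; N3 cis, ONO cis (3 arrangements, 2 chiral); N3 cis, ONO trans; N3 trans, ONO cis.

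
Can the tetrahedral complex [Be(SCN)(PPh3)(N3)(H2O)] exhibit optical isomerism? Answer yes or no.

Only one geometric arrangement is possible; it has no improper symmetry element, so it exists as a pair of enantiomers (2 stereoisomers).

yes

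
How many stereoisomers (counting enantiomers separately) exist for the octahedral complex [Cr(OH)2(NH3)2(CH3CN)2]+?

6

In an octahedral complex each vertex has one trans partner and four cis neighbours.
The distinct arrangements are (5 in all): OH trans, NH3 trans, CH3CN trans; OH cis, NH3 cis, CH3CN trans; OH trans, NH3 cis, CH3CN cis; OH cis, NH3 cis, CH3CN cis (chiral); OH cis, NH3 trans, CH3CN cis.
One of these lacks any improper symmetry element and so occurs as an enantiomeric pair, giving 5 + 1 = 6 stereoisomers in total.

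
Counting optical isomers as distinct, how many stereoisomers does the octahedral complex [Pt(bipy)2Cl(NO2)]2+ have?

The six octahedral sites form three mutually perpendicular trans pairs.
Each bipy is bidentate and must span two cis positions.
Working through the distinct placements yields 2 geometric isomers: Cl and NO2 mutually trans; Cl and NO2 mutually cis (chiral).
One of these lacks any improper symmetry element and so occurs as an enantiomeric pair, giving 2 + 1 = 3 stereoisomers in total.

3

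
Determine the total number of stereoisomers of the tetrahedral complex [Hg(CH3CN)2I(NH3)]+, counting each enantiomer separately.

In a tetrahedral complex all four positions are equivalent and every pair of ligands is adjacent — there is no cis/trans distinction.
Only one geometric arrangement is possible.

1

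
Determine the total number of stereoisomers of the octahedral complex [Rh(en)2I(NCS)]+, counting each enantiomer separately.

3

An octahedron has six vertices in three trans pairs; every non-trans pair is cis.
Each en is bidentate and must span two cis positions.
The distinct arrangements are (2 in all): I and NCS mutually trans; I and NCS mutually cis (chiral).
One of these lacks any improper symmetry element and so occurs as an enantiomeric pair, giving 2 + 1 = 3 stereoisomers in total.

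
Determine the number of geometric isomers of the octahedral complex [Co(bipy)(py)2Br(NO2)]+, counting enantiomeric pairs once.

In an octahedral complex each vertex has one trans partner and four cis neighbours.
Each bipy is bidentate and must span two cis positions.
Working through the distinct placements yields 4 geometric isomers: py cis (3 arrangements, 2 chiral); py trans.

4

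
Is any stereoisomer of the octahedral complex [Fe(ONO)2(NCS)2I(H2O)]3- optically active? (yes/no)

yes

The six octahedral sites form three mutually perpendicular trans pairs.
The distinct arrangements are (6 in all): ONO trans, NCS trans; ONO cis, NCS cis (3 arrangements, 2 chiral); ONO trans, NCS cis; ONO cis, NCS trans.
Of these, 2 lack any improper symmetry element and so occur as enantiomeric pairs, giving 6 + 2 = 8 stereoisomers in total.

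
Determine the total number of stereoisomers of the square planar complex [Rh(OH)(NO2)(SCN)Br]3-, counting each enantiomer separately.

3

In a square planar complex each vertex has one trans partner and two cis neighbours.
Systematic placement gives 3 geometric isomers: (Br/OH trans, NO2/SCN trans); (Br/SCN trans, NO2/OH trans); (Br/NO2 trans, OH/SCN trans).
Each arrangement has an internal mirror plane or centre of symmetry, so none is chiral.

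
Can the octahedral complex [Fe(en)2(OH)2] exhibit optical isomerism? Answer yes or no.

An octahedron has six vertices in three trans pairs; every non-trans pair is cis.
Each en is bidentate and must span two cis positions.
Systematic placement gives 2 geometric isomers: OH trans; OH cis (chiral).
One of these lacks any improper symmetry element and so occurs as an enantiomeric pair, giving 2 + 1 = 3 stereoisomers in total.

yes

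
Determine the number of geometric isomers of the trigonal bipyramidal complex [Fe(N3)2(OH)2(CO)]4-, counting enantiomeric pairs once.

A trigonal bipyramid has two axial and three equatorial sites, which are chemically inequivalent.
Placing the ligands in turn and identifying arrangements related by rotation or reflection leaves 5 distinct geometric isomers.

5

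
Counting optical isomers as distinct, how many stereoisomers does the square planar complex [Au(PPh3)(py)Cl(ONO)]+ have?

The distinct arrangements are (3 in all): (Cl/PPh3 trans, ONO/py trans); (Cl/py trans, ONO/PPh3 trans); (Cl/ONO trans, PPh3/py trans).
Each arrangement has an internal mirror plane or centre of symmetry, so none is chiral.

3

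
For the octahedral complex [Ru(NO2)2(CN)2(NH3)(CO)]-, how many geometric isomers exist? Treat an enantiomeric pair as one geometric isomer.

In an octahedral complex each vertex has one trans partner and four cis neighbours.
There are 6 geometric isomers: NO2 trans, CN trans; NO2 cis, CN trans; NO2 trans, CN cis; NO2 cis, CN cis (3 arrangements, 2 chiral).

6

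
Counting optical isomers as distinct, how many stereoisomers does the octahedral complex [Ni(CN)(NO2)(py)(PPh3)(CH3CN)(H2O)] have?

30

Systematic enumeration (placing each ligand type in turn and discarding arrangements equivalent by rotation or reflection) gives 15 geometric isomers.
Of these, 15 lack any improper symmetry element and so occur as enantiomeric pairs, giving 15 + 15 = 30 stereoisomers in total.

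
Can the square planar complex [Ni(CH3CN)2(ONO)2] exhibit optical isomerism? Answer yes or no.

Working through the distinct placements yields 2 geometric isomers: CH3CN cis; CH3CN trans.
Each arrangement has an internal mirror plane or centre of symmetry, so none is chiral.

no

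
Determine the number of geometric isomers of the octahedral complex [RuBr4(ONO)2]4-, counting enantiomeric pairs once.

Systematic placement gives 2 geometric isomers: ONO trans; ONO cis.

2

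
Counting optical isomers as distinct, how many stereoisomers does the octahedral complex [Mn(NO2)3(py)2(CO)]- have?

3

An octahedron has six vertices in three trans pairs; every non-trans pair is cis.
Working through the distinct placements yields 3 geometric isomers: NO2 mer, py trans; NO2 fac, py cis; NO2 mer, py cis.
Each arrangement has an internal mirror plane or centre of symmetry, so none is chiral.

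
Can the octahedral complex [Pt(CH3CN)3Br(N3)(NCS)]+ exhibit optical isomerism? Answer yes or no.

An octahedron has six vertices in three trans pairs; every non-trans pair is cis.
There are 4 geometric isomers: CH3CN mer (3 arrangements); CH3CN fac (chiral).
One of these lacks any improper symmetry element and so occurs as an enantiomeric pair, giving 4 + 1 = 5 stereoisomers in total.

yes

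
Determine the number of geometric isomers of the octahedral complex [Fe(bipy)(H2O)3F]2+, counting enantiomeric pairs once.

The six octahedral sites form three mutually perpendicular trans pairs.
Each bipy is bidentate and must span two cis positions.
The distinct arrangements are (2 in all): H2O fac; H2O mer.

2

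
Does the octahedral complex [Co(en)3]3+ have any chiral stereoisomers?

yes

Each en is bidentate and must span two cis positions.
Only one geometric arrangement is possible; it has no improper symmetry element, so it exists as a pair of enantiomers (2 stereoisomers).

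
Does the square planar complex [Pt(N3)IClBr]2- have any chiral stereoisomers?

In a square planar complex each vertex has one trans partner and two cis neighbours.
The distinct arrangements are (3 in all): (Br/I trans, Cl/N3 trans); (Br/N3 trans, Cl/I trans); (Br/Cl trans, I/N3 trans).
Each arrangement has an internal mirror plane or centre of symmetry, so none is chiral.

no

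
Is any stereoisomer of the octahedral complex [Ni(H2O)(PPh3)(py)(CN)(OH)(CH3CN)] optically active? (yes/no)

The six octahedral sites form three mutually perpendicular trans pairs.
Placing the ligands in turn and identifying arrangements related by rotation or reflection leaves 15 distinct geometric isomers.
Of these, 15 lack any improper symmetry element and so occur as enantiomeric pairs, giving 15 + 15 = 30 stereoisomers in total.

yes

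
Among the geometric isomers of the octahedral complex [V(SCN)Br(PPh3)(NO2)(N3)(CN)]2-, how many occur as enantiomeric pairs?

15

An octahedron has six vertices in three trans pairs; every non-trans pair is cis.
Exhaustive case analysis gives 15 geometric isomers.
Of these, 15 lack any improper symmetry element and so occur as enantiomeric pairs, giving 15 + 15 = 30 stereoisomers in total.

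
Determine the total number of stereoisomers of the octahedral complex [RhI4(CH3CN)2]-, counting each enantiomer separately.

In an octahedral complex each vertex has one trans partner and four cis neighbours.
Working through the distinct placements yields 2 geometric isomers: CH3CN trans; CH3CN cis.
Each arrangement has an internal mirror plane or centre of symmetry, so none is chiral.

2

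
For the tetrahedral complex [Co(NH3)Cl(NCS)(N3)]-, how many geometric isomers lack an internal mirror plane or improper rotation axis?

In a tetrahedral complex all four positions are equivalent and every pair of ligands is adjacent — there is no cis/trans distinction.
Only one geometric arrangement is possible; it has no improper symmetry element, so it exists as a pair of enantiomers (2 stereoisomers).

1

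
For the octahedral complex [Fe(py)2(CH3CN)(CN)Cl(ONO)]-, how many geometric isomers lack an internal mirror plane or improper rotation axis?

6

The six octahedral sites form three mutually perpendicular trans pairs.
Placing the ligands in turn and identifying arrangements related by rotation or reflection leaves 9 distinct geometric isomers.
Of these, 6 lack any improper symmetry element and so occur as enantiomeric pairs, giving 9 + 6 = 15 stereoisomers in total.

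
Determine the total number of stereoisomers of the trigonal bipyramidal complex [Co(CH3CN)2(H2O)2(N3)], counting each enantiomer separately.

6

In a trigonal bipyramid the two axial positions differ from the three equatorial ones.
Exhaustive case analysis gives 5 geometric isomers.
One of these lacks any improper symmetry element and so occurs as an enantiomeric pair, giving 5 + 1 = 6 stereoisomers in total.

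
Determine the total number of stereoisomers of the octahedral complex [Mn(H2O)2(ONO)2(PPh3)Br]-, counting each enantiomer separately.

Working through the distinct placements yields 6 geometric isomers: H2O cis, ONO cis (3 arrangements, 2 chiral); H2O cis, ONO trans; H2O trans, ONO cis; H2O trans, ONO trans.
Of these, 2 lack any improper symmetry element and so occur as enantiomeric pairs, giving 6 + 2 = 8 stereoisomers in total.

8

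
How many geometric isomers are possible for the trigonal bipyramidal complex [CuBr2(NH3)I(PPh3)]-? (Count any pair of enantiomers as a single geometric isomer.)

7

In a trigonal bipyramid the two axial positions differ from the three equatorial ones.
Systematic enumeration (placing each ligand type in turn and discarding arrangements equivalent by rotation or reflection) gives 7 geometric isomers.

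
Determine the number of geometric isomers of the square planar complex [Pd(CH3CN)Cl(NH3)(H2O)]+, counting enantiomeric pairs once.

A square has two trans pairs of vertices; adjacent vertices are cis.
There are 3 geometric isomers: (CH3CN/H2O trans, Cl/NH3 trans); (CH3CN/NH3 trans, Cl/H2O trans); (CH3CN/Cl trans, H2O/NH3 trans).

3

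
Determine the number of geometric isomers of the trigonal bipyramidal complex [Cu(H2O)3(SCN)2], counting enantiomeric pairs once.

A trigonal bipyramid has two axial and three equatorial sites, which are chemically inequivalent.
There are 3 geometric isomers: SCN both equatorial; SCN one axial, one equatorial; SCN both axial.

3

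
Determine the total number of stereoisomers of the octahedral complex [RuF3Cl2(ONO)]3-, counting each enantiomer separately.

3

An octahedron has six vertices in three trans pairs; every non-trans pair is cis.
Working through the distinct placements yields 3 geometric isomers: F mer, Cl trans; F fac, Cl cis; F mer, Cl cis.
Each arrangement has an internal mirror plane or centre of symmetry, so none is chiral.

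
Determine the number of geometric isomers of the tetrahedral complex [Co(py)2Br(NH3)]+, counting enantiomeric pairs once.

1

Only one geometric arrangement is possible.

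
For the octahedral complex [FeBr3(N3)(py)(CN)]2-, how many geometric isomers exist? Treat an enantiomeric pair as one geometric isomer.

Systematic placement gives 4 geometric isomers: Br mer (3 arrangements); Br fac (chiral).

4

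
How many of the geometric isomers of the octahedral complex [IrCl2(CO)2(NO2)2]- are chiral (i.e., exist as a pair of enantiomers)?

Working through the distinct placements yields 5 geometric isomers: Cl trans, CO trans, NO2 trans; Cl cis, CO trans, NO2 cis; Cl cis, CO cis, NO2 trans; Cl cis, CO cis, NO2 cis (chiral); Cl trans, CO cis, NO2 cis.
One of these lacks any improper symmetry element and so occurs as an enantiomeric pair, giving 5 + 1 = 6 stereoisomers in total.

1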